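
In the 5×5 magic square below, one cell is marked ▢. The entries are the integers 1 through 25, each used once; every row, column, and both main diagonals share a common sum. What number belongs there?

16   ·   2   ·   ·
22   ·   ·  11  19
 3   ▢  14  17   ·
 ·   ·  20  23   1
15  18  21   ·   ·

The entries are 1 through 25, which sum to 325, so each line sums to 325/5 = 65.
Column 1 must total 65; the given cells sum to 56, so (4,1) = 9.
Column 3 must total 65; the given cells sum to 57, so (2,3) = 8.
The remaining cell in row 2 is (2,2) = 65 − 60 = 5.
Row 4 needs 65; the known cells sum to 53, so (4,2) = 12.
Using main diagonal: 16 + 5 + 14 + 23 + ? → (5,5) = 65 − 58 = 7.
Anti-diagonal needs 65; the known cells sum to 52, so (1,5) = 13.
Row 5 must total 65; the given cells sum to 61, so (5,4) = 4.
The remaining cell in column 4 is (1,4) = 65 − 55 = 10.
Column 5 must total 65; the given cells sum to 40, so (3,5) = 25.
Using row 1: 16 + 2 + 10 + 13 + ? → (1,2) = 65 − 41 = 24.
Row 3 must total 65; the given cells sum to 59, so (3,2) = 6.

6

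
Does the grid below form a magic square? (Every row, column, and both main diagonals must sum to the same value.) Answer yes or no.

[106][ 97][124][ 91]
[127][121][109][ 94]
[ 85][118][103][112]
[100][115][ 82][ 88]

Row 1: 106 + 97 + 124 + 91 = 418.
Row 2: 127 + 121 + 109 + 94 = 451.
Row 3: 85 + 118 + 103 + 112 = 418.
Row 4: 100 + 115 + 82 + 88 = 385.
Column 1: 106 + 127 + 85 + 100 = 418.
Column 2: 97 + 121 + 118 + 115 = 451.
Column 3: 124 + 109 + 103 + 82 = 418.
Column 4: 91 + 94 + 112 + 88 = 385.
Main diagonal: 106 + 121 + 103 + 88 = 418.
Anti-diagonal: 91 + 109 + 118 + 100 = 418.

No — column 3 sums to 418 but row 4 sums to 385.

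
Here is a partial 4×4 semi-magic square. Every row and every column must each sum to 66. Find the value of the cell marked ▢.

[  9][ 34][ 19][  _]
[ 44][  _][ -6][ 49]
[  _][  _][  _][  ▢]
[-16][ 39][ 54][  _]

24

Row 1 needs 66; the known cells sum to 62, so (1,4) = 4.
Using row 2: 44 + (-6) + 49 + ? → (2,2) = 66 − 87 = -21.
Row 4: -16 + 39 + 54 + ? = 66, so (4,4) = -11.
Column 1 must total 66; the given cells sum to 37, so (3,1) = 29.
From column 2, 66 − (34 + (-21) + 39) gives (3,2) = 14.
Using column 3: 19 + (-6) + 54 + ? → (3,3) = 66 − 67 = -1.
Column 4: 4 + 49 + (-11) + ? = 66, so (3,4) = 24.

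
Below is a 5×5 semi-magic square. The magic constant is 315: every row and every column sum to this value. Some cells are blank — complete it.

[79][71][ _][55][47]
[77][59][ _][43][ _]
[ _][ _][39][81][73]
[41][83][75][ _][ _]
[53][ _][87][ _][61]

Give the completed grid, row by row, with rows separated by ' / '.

79 71 63 55 47 / 77 59 51 43 85 / 65 57 39 81 73 / 41 83 75 67 49 / 53 45 87 69 61

Row 1: 79 + 71 + 55 + 47 + ? = 315, so (1,3) = 63.
Column 1 needs 315; the known cells sum to 250, so (3,1) = 65.
Column 3 must total 315; the given cells sum to 264, so (2,3) = 51.
The remaining cell in row 2 is (2,5) = 315 − 230 = 85.
From row 3, 315 − (65 + 39 + 81 + 73) gives (3,2) = 57.
Column 2 needs 315; the known cells sum to 270, so (5,2) = 45.
Using column 5: 47 + 85 + 73 + 61 + ? → (4,5) = 315 − 266 = 49.
Row 4: 41 + 83 + 75 + 49 + ? = 315, so (4,4) = 67.
The remaining cell in row 5 is (5,4) = 315 − 246 = 69.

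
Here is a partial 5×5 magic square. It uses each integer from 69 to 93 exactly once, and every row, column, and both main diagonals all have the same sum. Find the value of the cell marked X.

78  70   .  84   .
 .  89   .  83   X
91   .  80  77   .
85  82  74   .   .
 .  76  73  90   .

The entries are 69 through 93, which sum to 2025, so each line sums to 2025/5 = 405.
From column 2, 405 − (70 + 89 + 82 + 76) gives (3,2) = 88.
Using column 4: 84 + 83 + 77 + 90 + ? → (4,4) = 405 − 334 = 71.
From main diagonal, 405 − (78 + 89 + 80 + 71) gives (5,5) = 87.
The remaining cell in row 3 is (3,5) = 405 − 336 = 69.
The remaining cell in row 4 is (4,5) = 405 − 312 = 93.
Row 5: 76 + 73 + 90 + 87 + ? = 405, so (5,1) = 79.
From column 1, 405 − (78 + 91 + 85 + 79) gives (2,1) = 72.
Anti-diagonal: 83 + 80 + 82 + 79 + ? = 405, so (1,5) = 81.
Row 1 must total 405; the given cells sum to 313, so (1,3) = 92.
From column 3, 405 − (92 + 80 + 74 + 73) gives (2,3) = 86.
Column 5 must total 405; the given cells sum to 330, so (2,5) = 75.

75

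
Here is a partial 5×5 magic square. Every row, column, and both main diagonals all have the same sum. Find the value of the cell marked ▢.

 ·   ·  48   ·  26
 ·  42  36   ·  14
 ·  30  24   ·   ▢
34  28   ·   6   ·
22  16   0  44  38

Row 5 is complete and sums to 120; that is the magic constant.
Column 2: 42 + 30 + 28 + 16 + ? = 120, so (1,2) = 4.
Using column 3: 48 + 36 + 24 + 0 + ? → (4,3) = 120 − 108 = 12.
The remaining cell in main diagonal is (1,1) = 120 − 110 = 10.
From anti-diagonal, 120 − (26 + 24 + 28 + 22) gives (2,4) = 20.
The remaining cell in row 1 is (1,4) = 120 − 88 = 32.
From row 2, 120 − (42 + 36 + 20 + 14) gives (2,1) = 8.
Using row 4: 34 + 28 + 12 + 6 + ? → (4,5) = 120 − 80 = 40.
Column 1 needs 120; the known cells sum to 74, so (3,1) = 46.
Using column 4: 32 + 20 + 6 + 44 + ? → (3,4) = 120 − 102 = 18.
The remaining cell in column 5 is (3,5) = 120 − 118 = 2.

2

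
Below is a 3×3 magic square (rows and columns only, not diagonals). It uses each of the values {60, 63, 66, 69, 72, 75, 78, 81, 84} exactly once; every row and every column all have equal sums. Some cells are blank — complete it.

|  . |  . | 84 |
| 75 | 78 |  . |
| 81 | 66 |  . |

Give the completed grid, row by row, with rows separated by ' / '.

The 9 entries sum to 648, so each line sums to 648/3 = 216.
Row 2 needs 216; the known cells sum to 153, so (2,3) = 63.
The remaining cell in row 3 is (3,3) = 216 − 147 = 69.
Column 1: 75 + 81 + ? = 216, so (1,1) = 60.
Column 2 needs 216; the known cells sum to 144, so (1,2) = 72.

60 72 84 / 75 78 63 / 81 66 69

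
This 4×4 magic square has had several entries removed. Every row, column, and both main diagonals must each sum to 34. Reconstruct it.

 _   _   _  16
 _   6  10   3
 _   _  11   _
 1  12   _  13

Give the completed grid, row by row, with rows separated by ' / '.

4 9 5 16 / 15 6 10 3 / 14 7 11 2 / 1 12 8 13

Row 2 must total 34; the given cells sum to 19, so (2,1) = 15.
The remaining cell in row 4 is (4,3) = 34 − 26 = 8.
Column 3 must total 34; the given cells sum to 29, so (1,3) = 5.
Column 4 needs 34; the known cells sum to 32, so (3,4) = 2.
Main diagonal needs 34; the known cells sum to 30, so (1,1) = 4.
From anti-diagonal, 34 − (16 + 10 + 1) gives (3,2) = 7.
Using row 1: 4 + 5 + 16 + ? → (1,2) = 34 − 25 = 9.
The remaining cell in row 3 is (3,1) = 34 − 20 = 14.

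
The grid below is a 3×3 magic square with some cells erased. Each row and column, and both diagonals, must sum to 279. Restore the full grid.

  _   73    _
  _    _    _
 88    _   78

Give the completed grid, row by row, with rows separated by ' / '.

Row 3: 88 + 78 + ? = 279, so (3,2) = 113.
Column 2: 73 + 113 + ? = 279, so (2,2) = 93.
Using main diagonal: 93 + 78 + ? → (1,1) = 279 − 171 = 108.
From anti-diagonal, 279 − (93 + 88) gives (1,3) = 98.
Using column 1: 108 + 88 + ? → (2,1) = 279 − 196 = 83.
Column 3: 98 + 78 + ? = 279, so (2,3) = 103.

108 73 98 / 83 93 103 / 88 113 78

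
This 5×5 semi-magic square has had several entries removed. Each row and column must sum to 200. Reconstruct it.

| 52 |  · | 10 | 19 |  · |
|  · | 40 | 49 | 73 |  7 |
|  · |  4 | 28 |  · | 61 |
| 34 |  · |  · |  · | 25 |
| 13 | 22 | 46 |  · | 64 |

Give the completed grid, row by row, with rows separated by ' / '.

52 76 10 19 43 / 31 40 49 73 7 / 70 4 28 37 61 / 34 58 67 16 25 / 13 22 46 55 64

Row 2 must total 200; the given cells sum to 169, so (2,1) = 31.
Row 5: 13 + 22 + 46 + 64 + ? = 200, so (5,4) = 55.
Using column 1: 52 + 31 + 34 + 13 + ? → (3,1) = 200 − 130 = 70.
Column 3: 10 + 49 + 28 + 46 + ? = 200, so (4,3) = 67.
Using column 5: 7 + 61 + 25 + 64 + ? → (1,5) = 200 − 157 = 43.
Row 1 needs 200; the known cells sum to 124, so (1,2) = 76.
Using row 3: 70 + 4 + 28 + 61 + ? → (3,4) = 200 − 163 = 37.
Column 2: 76 + 40 + 4 + 22 + ? = 200, so (4,2) = 58.
Column 4 needs 200; the known cells sum to 184, so (4,4) = 16.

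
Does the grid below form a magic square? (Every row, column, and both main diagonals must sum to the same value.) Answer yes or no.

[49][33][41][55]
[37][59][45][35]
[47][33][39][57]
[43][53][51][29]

Row 1: 49 + 33 + 41 + 55 = 178.
Row 2: 37 + 59 + 45 + 35 = 176.
Row 3: 47 + 33 + 39 + 57 = 176.
Row 4: 43 + 53 + 51 + 29 = 176.
Column 1: 49 + 37 + 47 + 43 = 176.
Column 2: 33 + 59 + 33 + 53 = 178.
Column 3: 41 + 45 + 39 + 51 = 176.
Column 4: 55 + 35 + 57 + 29 = 176.
Main diagonal: 49 + 59 + 39 + 29 = 176.
Anti-diagonal: 55 + 45 + 33 + 43 = 176.

No — column 2 sums to 178 but main diagonal sums to 176.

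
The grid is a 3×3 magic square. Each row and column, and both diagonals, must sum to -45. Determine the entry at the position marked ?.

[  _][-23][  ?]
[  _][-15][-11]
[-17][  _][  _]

-13

Using row 2: -15 + (-11) + ? → (2,1) = -45 − (-26) = -19.
Column 1 needs -45; the known cells sum to -36, so (1,1) = -9.
Column 2: -23 + (-15) + ? = -45, so (3,2) = -7.
Using main diagonal: -9 + (-15) + ? → (3,3) = -45 − (-24) = -21.
The remaining cell in anti-diagonal is (1,3) = -45 − (-32) = -13.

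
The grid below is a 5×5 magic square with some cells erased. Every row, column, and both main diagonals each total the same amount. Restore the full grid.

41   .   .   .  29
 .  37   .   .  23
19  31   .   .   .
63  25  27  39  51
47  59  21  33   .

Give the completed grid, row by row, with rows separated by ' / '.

41 53 65 17 29 / 35 37 49 61 23 / 19 31 43 55 57 / 63 25 27 39 51 / 47 59 21 33 45

Row 4 is already complete: 63 + 25 + 27 + 39 + 51 = 205, so that is the magic constant.
Row 5: 47 + 59 + 21 + 33 + ? = 205, so (5,5) = 45.
Using column 1: 41 + 19 + 63 + 47 + ? → (2,1) = 205 − 170 = 35.
From column 2, 205 − (37 + 31 + 25 + 59) gives (1,2) = 53.
The remaining cell in column 5 is (3,5) = 205 − 148 = 57.
The remaining cell in main diagonal is (3,3) = 205 − 162 = 43.
Using anti-diagonal: 29 + 43 + 25 + 47 + ? → (2,4) = 205 − 144 = 61.
The remaining cell in row 2 is (2,3) = 205 − 156 = 49.
Row 3 must total 205; the given cells sum to 150, so (3,4) = 55.
Using column 3: 49 + 43 + 27 + 21 + ? → (1,3) = 205 − 140 = 65.
The remaining cell in column 4 is (1,4) = 205 − 188 = 17.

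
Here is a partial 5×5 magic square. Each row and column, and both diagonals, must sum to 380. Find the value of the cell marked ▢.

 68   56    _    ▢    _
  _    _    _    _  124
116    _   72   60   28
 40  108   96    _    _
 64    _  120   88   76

Row 3 needs 380; the known cells sum to 276, so (3,2) = 104.
Row 5 needs 380; the known cells sum to 348, so (5,2) = 32.
From column 1, 380 − (68 + 116 + 40 + 64) gives (2,1) = 92.
Column 2: 56 + 104 + 108 + 32 + ? = 380, so (2,2) = 80.
From main diagonal, 380 − (68 + 80 + 72 + 76) gives (4,4) = 84.
Row 4 needs 380; the known cells sum to 328, so (4,5) = 52.
Column 5 must total 380; the given cells sum to 280, so (1,5) = 100.
Anti-diagonal needs 380; the known cells sum to 344, so (2,4) = 36.
Row 2 needs 380; the known cells sum to 332, so (2,3) = 48.
The remaining cell in column 3 is (1,3) = 380 − 336 = 44.
Using column 4: 36 + 60 + 84 + 88 + ? → (1,4) = 380 − 268 = 112.

112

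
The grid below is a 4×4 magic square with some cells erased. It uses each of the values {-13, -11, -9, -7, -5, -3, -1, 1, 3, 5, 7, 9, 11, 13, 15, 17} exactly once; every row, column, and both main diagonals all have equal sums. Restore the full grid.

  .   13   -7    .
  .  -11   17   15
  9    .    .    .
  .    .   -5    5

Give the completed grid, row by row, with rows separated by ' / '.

11 13 -7 -9 / -13 -11 17 15 / 9 -1 3 -3 / 1 7 -5 5

The 16 entries sum to 32, so each line sums to 32/4 = 8.
From row 2, 8 − (-11 + 17 + 15) gives (2,1) = -13.
From column 3, 8 − (-7 + 17 + (-5)) gives (3,3) = 3.
The remaining cell in main diagonal is (1,1) = 8 − (-3) = 11.
Row 1 needs 8; the known cells sum to 17, so (1,4) = -9.
Using column 1: 11 + (-13) + 9 + ? → (4,1) = 8 − 7 = 1.
Column 4 must total 8; the given cells sum to 11, so (3,4) = -3.
Anti-diagonal: -9 + 17 + 1 + ? = 8, so (3,2) = -1.
Row 4 needs 8; the known cells sum to 1, so (4,2) = 7.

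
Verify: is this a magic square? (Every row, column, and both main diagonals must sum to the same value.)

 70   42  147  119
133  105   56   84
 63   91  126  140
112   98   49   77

No — column 4 sums to 420 but column 2 sums to 336.

Row 1: 70 + 42 + 147 + 119 = 378.
Row 2: 133 + 105 + 56 + 84 = 378.
Row 3: 63 + 91 + 126 + 140 = 420.
Row 4: 112 + 98 + 49 + 77 = 336.
Column 1: 70 + 133 + 63 + 112 = 378.
Column 2: 42 + 105 + 91 + 98 = 336.
Column 3: 147 + 56 + 126 + 49 = 378.
Column 4: 119 + 84 + 140 + 77 = 420.
Main diagonal: 70 + 105 + 126 + 77 = 378.
Anti-diagonal: 119 + 56 + 91 + 112 = 378.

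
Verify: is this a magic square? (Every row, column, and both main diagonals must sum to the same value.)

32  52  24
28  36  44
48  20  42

No — row 3 sums to 110 but row 2 sums to 108.

Row 1: 32 + 52 + 24 = 108.
Row 2: 28 + 36 + 44 = 108.
Row 3: 48 + 20 + 42 = 110.
Column 1: 32 + 28 + 48 = 108.
Column 2: 52 + 36 + 20 = 108.
Column 3: 24 + 44 + 42 = 110.
Main diagonal: 32 + 36 + 42 = 110.
Anti-diagonal: 24 + 36 + 48 = 108.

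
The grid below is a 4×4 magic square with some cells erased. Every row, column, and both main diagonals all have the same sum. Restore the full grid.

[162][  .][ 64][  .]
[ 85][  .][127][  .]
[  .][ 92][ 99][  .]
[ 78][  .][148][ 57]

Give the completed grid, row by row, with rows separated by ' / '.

162 71 64 141 / 85 120 127 106 / 113 92 99 134 / 78 155 148 57

Column 3 is already complete: 64 + 127 + 99 + 148 = 438, so that is the magic constant.
From row 4, 438 − (78 + 148 + 57) gives (4,2) = 155.
The remaining cell in column 1 is (3,1) = 438 − 325 = 113.
Main diagonal: 162 + 99 + 57 + ? = 438, so (2,2) = 120.
From anti-diagonal, 438 − (127 + 92 + 78) gives (1,4) = 141.
Row 1 needs 438; the known cells sum to 367, so (1,2) = 71.
Using row 2: 85 + 120 + 127 + ? → (2,4) = 438 − 332 = 106.
From row 3, 438 − (113 + 92 + 99) gives (3,4) = 134.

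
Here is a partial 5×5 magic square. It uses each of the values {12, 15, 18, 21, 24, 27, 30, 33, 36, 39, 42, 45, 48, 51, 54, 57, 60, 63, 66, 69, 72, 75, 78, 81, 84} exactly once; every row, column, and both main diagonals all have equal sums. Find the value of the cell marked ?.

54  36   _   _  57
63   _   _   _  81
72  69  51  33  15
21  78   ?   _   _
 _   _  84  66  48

The 25 entries sum to 1200, so each line sums to 1200/5 = 240.
From column 1, 240 − (54 + 63 + 72 + 21) gives (5,1) = 30.
Column 5: 57 + 81 + 15 + 48 + ? = 240, so (4,5) = 39.
Using anti-diagonal: 57 + 51 + 78 + 30 + ? → (2,4) = 240 − 216 = 24.
Using row 5: 30 + 84 + 66 + 48 + ? → (5,2) = 240 − 228 = 12.
Column 2 must total 240; the given cells sum to 195, so (2,2) = 45.
Main diagonal needs 240; the known cells sum to 198, so (4,4) = 42.
From row 2, 240 − (63 + 45 + 24 + 81) gives (2,3) = 27.
Using row 4: 21 + 78 + 42 + 39 + ? → (4,3) = 240 − 180 = 60.

60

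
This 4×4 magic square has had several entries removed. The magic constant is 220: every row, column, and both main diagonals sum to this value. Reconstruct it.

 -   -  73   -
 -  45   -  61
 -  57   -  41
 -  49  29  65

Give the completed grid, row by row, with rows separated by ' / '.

25 69 73 53 / 81 45 33 61 / 37 57 85 41 / 77 49 29 65

Row 4: 49 + 29 + 65 + ? = 220, so (4,1) = 77.
Column 2: 45 + 57 + 49 + ? = 220, so (1,2) = 69.
Column 4: 61 + 41 + 65 + ? = 220, so (1,4) = 53.
The remaining cell in anti-diagonal is (2,3) = 220 − 187 = 33.
From row 1, 220 − (69 + 73 + 53) gives (1,1) = 25.
From row 2, 220 − (45 + 33 + 61) gives (2,1) = 81.
Column 1 needs 220; the known cells sum to 183, so (3,1) = 37.
Column 3 needs 220; the known cells sum to 135, so (3,3) = 85.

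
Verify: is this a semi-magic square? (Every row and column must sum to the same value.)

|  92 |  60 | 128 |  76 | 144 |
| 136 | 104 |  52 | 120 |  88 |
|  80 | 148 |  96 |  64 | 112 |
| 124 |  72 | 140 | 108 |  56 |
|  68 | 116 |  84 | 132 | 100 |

Row 1: 92 + 60 + 128 + 76 + 144 = 500.
Row 2: 136 + 104 + 52 + 120 + 88 = 500.
Row 3: 80 + 148 + 96 + 64 + 112 = 500.
Row 4: 124 + 72 + 140 + 108 + 56 = 500.
Row 5: 68 + 116 + 84 + 132 + 100 = 500.
Column 1: 92 + 136 + 80 + 124 + 68 = 500.
Column 2: 60 + 104 + 148 + 72 + 116 = 500.
Column 3: 128 + 52 + 96 + 140 + 84 = 500.
Column 4: 76 + 120 + 64 + 108 + 132 = 500.
Column 5: 144 + 88 + 112 + 56 + 100 = 500.
All lines sum to 500.

Yes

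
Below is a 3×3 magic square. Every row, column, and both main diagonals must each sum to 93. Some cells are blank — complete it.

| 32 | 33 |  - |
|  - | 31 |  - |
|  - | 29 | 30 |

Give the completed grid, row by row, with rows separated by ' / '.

32 33 28 / 27 31 35 / 34 29 30

Row 1: 32 + 33 + ? = 93, so (1,3) = 28.
Row 3 needs 93; the known cells sum to 59, so (3,1) = 34.
Using column 1: 32 + 34 + ? → (2,1) = 93 − 66 = 27.
Using column 3: 28 + 30 + ? → (2,3) = 93 − 58 = 35.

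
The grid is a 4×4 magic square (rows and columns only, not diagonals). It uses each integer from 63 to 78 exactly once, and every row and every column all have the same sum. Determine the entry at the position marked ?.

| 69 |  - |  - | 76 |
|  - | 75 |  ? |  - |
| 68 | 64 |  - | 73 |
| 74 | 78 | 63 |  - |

70

The entries are 63 through 78, which sum to 1128, so each line sums to 1128/4 = 282.
Row 3 must total 282; the given cells sum to 205, so (3,3) = 77.
Row 4 must total 282; the given cells sum to 215, so (4,4) = 67.
From column 1, 282 − (69 + 68 + 74) gives (2,1) = 71.
From column 2, 282 − (75 + 64 + 78) gives (1,2) = 65.
Column 4 must total 282; the given cells sum to 216, so (2,4) = 66.
The remaining cell in row 1 is (1,3) = 282 − 210 = 72.
From row 2, 282 − (71 + 75 + 66) gives (2,3) = 70.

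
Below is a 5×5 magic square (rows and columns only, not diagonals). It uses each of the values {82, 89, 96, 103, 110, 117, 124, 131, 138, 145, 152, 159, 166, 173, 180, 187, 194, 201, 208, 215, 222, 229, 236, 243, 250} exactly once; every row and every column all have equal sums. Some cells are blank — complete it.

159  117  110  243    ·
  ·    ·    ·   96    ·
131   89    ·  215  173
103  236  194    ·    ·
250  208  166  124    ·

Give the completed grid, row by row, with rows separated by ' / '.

159 117 110 243 201 / 187 180 138 96 229 / 131 89 222 215 173 / 103 236 194 152 145 / 250 208 166 124 82

The 25 entries sum to 4150, so each line sums to 4150/5 = 830.
The remaining cell in row 1 is (1,5) = 830 − 629 = 201.
The remaining cell in row 3 is (3,3) = 830 − 608 = 222.
The remaining cell in row 5 is (5,5) = 830 − 748 = 82.
Column 1 must total 830; the given cells sum to 643, so (2,1) = 187.
Column 2: 117 + 89 + 236 + 208 + ? = 830, so (2,2) = 180.
Column 3: 110 + 222 + 194 + 166 + ? = 830, so (2,3) = 138.
Using column 4: 243 + 96 + 215 + 124 + ? → (4,4) = 830 − 678 = 152.
Row 2: 187 + 180 + 138 + 96 + ? = 830, so (2,5) = 229.
Row 4 needs 830; the known cells sum to 685, so (4,5) = 145.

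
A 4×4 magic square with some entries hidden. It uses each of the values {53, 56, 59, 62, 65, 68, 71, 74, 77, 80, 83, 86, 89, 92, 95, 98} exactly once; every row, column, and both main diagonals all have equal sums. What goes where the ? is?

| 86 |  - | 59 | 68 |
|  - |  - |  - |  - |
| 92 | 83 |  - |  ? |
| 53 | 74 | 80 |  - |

The 16 entries sum to 1208, so each line sums to 1208/4 = 302.
Using row 1: 86 + 59 + 68 + ? → (1,2) = 302 − 213 = 89.
The remaining cell in row 4 is (4,4) = 302 − 207 = 95.
The remaining cell in column 1 is (2,1) = 302 − 231 = 71.
Using column 2: 89 + 83 + 74 + ? → (2,2) = 302 − 246 = 56.
The remaining cell in main diagonal is (3,3) = 302 − 237 = 65.
Anti-diagonal needs 302; the known cells sum to 204, so (2,3) = 98.
Row 2 must total 302; the given cells sum to 225, so (2,4) = 77.
Using row 3: 92 + 83 + 65 + ? → (3,4) = 302 − 240 = 62.

62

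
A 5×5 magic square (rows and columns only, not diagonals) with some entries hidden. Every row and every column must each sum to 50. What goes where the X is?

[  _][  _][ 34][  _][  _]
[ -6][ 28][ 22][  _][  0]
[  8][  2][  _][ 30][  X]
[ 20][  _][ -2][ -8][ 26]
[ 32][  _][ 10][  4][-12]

From row 2, 50 − (-6 + 28 + 22 + 0) gives (2,4) = 6.
Row 4: 20 + (-2) + (-8) + 26 + ? = 50, so (4,2) = 14.
Row 5 must total 50; the given cells sum to 34, so (5,2) = 16.
The remaining cell in column 1 is (1,1) = 50 − 54 = -4.
From column 2, 50 − (28 + 2 + 14 + 16) gives (1,2) = -10.
Column 3 needs 50; the known cells sum to 64, so (3,3) = -14.
From column 4, 50 − (6 + 30 + (-8) + 4) gives (1,4) = 18.
Row 1 needs 50; the known cells sum to 38, so (1,5) = 12.
From row 3, 50 − (8 + 2 + (-14) + 30) gives (3,5) = 24.

24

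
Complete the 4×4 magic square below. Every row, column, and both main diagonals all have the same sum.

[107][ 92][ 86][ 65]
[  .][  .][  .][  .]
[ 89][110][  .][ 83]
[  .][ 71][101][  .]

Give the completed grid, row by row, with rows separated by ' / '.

107 92 86 65 / 74 77 95 104 / 89 110 68 83 / 80 71 101 98

Row 1 is already complete: 107 + 92 + 86 + 65 = 350, so that is the magic constant.
From row 3, 350 − (89 + 110 + 83) gives (3,3) = 68.
Column 2 needs 350; the known cells sum to 273, so (2,2) = 77.
Column 3 needs 350; the known cells sum to 255, so (2,3) = 95.
Main diagonal: 107 + 77 + 68 + ? = 350, so (4,4) = 98.
Using anti-diagonal: 65 + 95 + 110 + ? → (4,1) = 350 − 270 = 80.
Using column 1: 107 + 89 + 80 + ? → (2,1) = 350 − 276 = 74.
Column 4 needs 350; the known cells sum to 246, so (2,4) = 104.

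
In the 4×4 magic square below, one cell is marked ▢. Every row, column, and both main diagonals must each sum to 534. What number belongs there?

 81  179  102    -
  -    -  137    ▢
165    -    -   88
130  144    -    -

Row 1 must total 534; the given cells sum to 362, so (1,4) = 172.
Column 1 needs 534; the known cells sum to 376, so (2,1) = 158.
Using anti-diagonal: 172 + 137 + 130 + ? → (3,2) = 534 − 439 = 95.
Row 3: 165 + 95 + 88 + ? = 534, so (3,3) = 186.
Column 2 must total 534; the given cells sum to 418, so (2,2) = 116.
The remaining cell in column 3 is (4,3) = 534 − 425 = 109.
The remaining cell in main diagonal is (4,4) = 534 − 383 = 151.
Row 2 needs 534; the known cells sum to 411, so (2,4) = 123.

123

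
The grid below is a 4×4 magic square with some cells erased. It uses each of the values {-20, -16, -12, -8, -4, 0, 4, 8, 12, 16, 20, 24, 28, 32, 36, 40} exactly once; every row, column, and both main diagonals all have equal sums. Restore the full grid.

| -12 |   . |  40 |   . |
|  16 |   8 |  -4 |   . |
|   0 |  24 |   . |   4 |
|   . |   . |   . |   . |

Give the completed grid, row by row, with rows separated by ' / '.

-12 28 40 -16 / 16 8 -4 20 / 0 24 12 4 / 36 -20 -8 32

The 16 entries sum to 160, so each line sums to 160/4 = 40.
From row 2, 40 − (16 + 8 + (-4)) gives (2,4) = 20.
Row 3 needs 40; the known cells sum to 28, so (3,3) = 12.
Using column 1: -12 + 16 + 0 + ? → (4,1) = 40 − 4 = 36.
Column 3 must total 40; the given cells sum to 48, so (4,3) = -8.
Main diagonal needs 40; the known cells sum to 8, so (4,4) = 32.
From anti-diagonal, 40 − (-4 + 24 + 36) gives (1,4) = -16.
From row 1, 40 − (-12 + 40 + (-16)) gives (1,2) = 28.
From row 4, 40 − (36 + (-8) + 32) gives (4,2) = -20.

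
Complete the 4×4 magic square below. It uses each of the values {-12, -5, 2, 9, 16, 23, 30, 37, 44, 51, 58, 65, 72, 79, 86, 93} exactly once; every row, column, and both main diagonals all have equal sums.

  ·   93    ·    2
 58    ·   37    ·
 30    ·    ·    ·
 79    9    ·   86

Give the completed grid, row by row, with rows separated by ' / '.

-5 93 72 2 / 58 16 37 51 / 30 44 65 23 / 79 9 -12 86

The 16 entries sum to 648, so each line sums to 648/4 = 162.
Using row 4: 79 + 9 + 86 + ? → (4,3) = 162 − 174 = -12.
The remaining cell in column 1 is (1,1) = 162 − 167 = -5.
The remaining cell in anti-diagonal is (3,2) = 162 − 118 = 44.
Row 1 needs 162; the known cells sum to 90, so (1,3) = 72.
Column 2 must total 162; the given cells sum to 146, so (2,2) = 16.
Column 3 needs 162; the known cells sum to 97, so (3,3) = 65.
Row 2: 58 + 16 + 37 + ? = 162, so (2,4) = 51.
From row 3, 162 − (30 + 44 + 65) gives (3,4) = 23.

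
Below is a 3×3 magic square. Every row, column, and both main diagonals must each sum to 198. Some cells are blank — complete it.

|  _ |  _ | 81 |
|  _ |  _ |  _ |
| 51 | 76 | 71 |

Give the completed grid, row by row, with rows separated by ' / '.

61 56 81 / 86 66 46 / 51 76 71

Column 3: 81 + 71 + ? = 198, so (2,3) = 46.
The remaining cell in anti-diagonal is (2,2) = 198 − 132 = 66.
Row 2: 66 + 46 + ? = 198, so (2,1) = 86.
Using column 1: 86 + 51 + ? → (1,1) = 198 − 137 = 61.
The remaining cell in column 2 is (1,2) = 198 − 142 = 56.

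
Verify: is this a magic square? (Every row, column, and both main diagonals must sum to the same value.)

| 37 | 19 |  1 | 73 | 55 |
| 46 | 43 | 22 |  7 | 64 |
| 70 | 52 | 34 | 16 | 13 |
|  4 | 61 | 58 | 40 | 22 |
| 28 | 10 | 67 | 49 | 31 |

No — column 1 sums to 185 but column 3 sums to 182.

Row 1: 37 + 19 + 1 + 73 + 55 = 185.
Row 2: 46 + 43 + 22 + 7 + 64 = 182.
Row 3: 70 + 52 + 34 + 16 + 13 = 185.
Row 4: 4 + 61 + 58 + 40 + 22 = 185.
Row 5: 28 + 10 + 67 + 49 + 31 = 185.
Column 1: 37 + 46 + 70 + 4 + 28 = 185.
Column 2: 19 + 43 + 52 + 61 + 10 = 185.
Column 3: 1 + 22 + 34 + 58 + 67 = 182.
Column 4: 73 + 7 + 16 + 40 + 49 = 185.
Column 5: 55 + 64 + 13 + 22 + 31 = 185.
Main diagonal: 37 + 43 + 34 + 40 + 31 = 185.
Anti-diagonal: 55 + 7 + 34 + 61 + 28 = 185.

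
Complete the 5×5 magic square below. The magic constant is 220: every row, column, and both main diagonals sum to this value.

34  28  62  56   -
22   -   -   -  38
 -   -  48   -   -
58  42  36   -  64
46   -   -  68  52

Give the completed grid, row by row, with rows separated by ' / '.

34 28 62 56 40 / 22 66 50 44 38 / 60 54 48 32 26 / 58 42 36 20 64 / 46 30 24 68 52

Using row 1: 34 + 28 + 62 + 56 + ? → (1,5) = 220 − 180 = 40.
Row 4 must total 220; the given cells sum to 200, so (4,4) = 20.
Column 1 needs 220; the known cells sum to 160, so (3,1) = 60.
Column 5 must total 220; the given cells sum to 194, so (3,5) = 26.
From main diagonal, 220 − (34 + 48 + 20 + 52) gives (2,2) = 66.
Anti-diagonal must total 220; the given cells sum to 176, so (2,4) = 44.
The remaining cell in row 2 is (2,3) = 220 − 170 = 50.
From column 3, 220 − (62 + 50 + 48 + 36) gives (5,3) = 24.
The remaining cell in column 4 is (3,4) = 220 − 188 = 32.
Using row 3: 60 + 48 + 32 + 26 + ? → (3,2) = 220 − 166 = 54.
Row 5 needs 220; the known cells sum to 190, so (5,2) = 30.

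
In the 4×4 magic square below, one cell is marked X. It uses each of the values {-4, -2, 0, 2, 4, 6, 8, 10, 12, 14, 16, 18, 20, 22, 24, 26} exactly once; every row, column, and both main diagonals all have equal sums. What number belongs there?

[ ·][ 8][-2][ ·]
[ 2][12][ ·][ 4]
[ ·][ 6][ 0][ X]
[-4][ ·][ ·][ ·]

The 16 entries sum to 176, so each line sums to 176/4 = 44.
Row 2 must total 44; the given cells sum to 18, so (2,3) = 26.
Using column 2: 8 + 12 + 6 + ? → (4,2) = 44 − 26 = 18.
From column 3, 44 − (-2 + 26 + 0) gives (4,3) = 20.
Anti-diagonal must total 44; the given cells sum to 28, so (1,4) = 16.
Row 1 needs 44; the known cells sum to 22, so (1,1) = 22.
From row 4, 44 − (-4 + 18 + 20) gives (4,4) = 10.
Column 1: 22 + 2 + (-4) + ? = 44, so (3,1) = 24.
From column 4, 44 − (16 + 4 + 10) gives (3,4) = 14.

14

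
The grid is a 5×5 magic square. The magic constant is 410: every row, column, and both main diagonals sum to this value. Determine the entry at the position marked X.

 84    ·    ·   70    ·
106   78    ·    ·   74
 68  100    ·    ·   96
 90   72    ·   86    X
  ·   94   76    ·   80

Column 1 needs 410; the known cells sum to 348, so (5,1) = 62.
From column 2, 410 − (78 + 100 + 72 + 94) gives (1,2) = 66.
Main diagonal needs 410; the known cells sum to 328, so (3,3) = 82.
The remaining cell in row 3 is (3,4) = 410 − 346 = 64.
Row 5 needs 410; the known cells sum to 312, so (5,4) = 98.
Column 4: 70 + 64 + 86 + 98 + ? = 410, so (2,4) = 92.
Using anti-diagonal: 92 + 82 + 72 + 62 + ? → (1,5) = 410 − 308 = 102.
From row 1, 410 − (84 + 66 + 70 + 102) gives (1,3) = 88.
Row 2 must total 410; the given cells sum to 350, so (2,3) = 60.
Column 3 must total 410; the given cells sum to 306, so (4,3) = 104.
The remaining cell in column 5 is (4,5) = 410 − 352 = 58.

58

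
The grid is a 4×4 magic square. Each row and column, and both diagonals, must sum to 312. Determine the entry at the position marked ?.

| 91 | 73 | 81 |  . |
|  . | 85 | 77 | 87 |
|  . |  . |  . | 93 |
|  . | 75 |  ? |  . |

The remaining cell in row 1 is (1,4) = 312 − 245 = 67.
From row 2, 312 − (85 + 77 + 87) gives (2,1) = 63.
Using column 2: 73 + 85 + 75 + ? → (3,2) = 312 − 233 = 79.
From column 4, 312 − (67 + 87 + 93) gives (4,4) = 65.
Main diagonal: 91 + 85 + 65 + ? = 312, so (3,3) = 71.
Anti-diagonal: 67 + 77 + 79 + ? = 312, so (4,1) = 89.
The remaining cell in row 3 is (3,1) = 312 − 243 = 69.
Row 4 must total 312; the given cells sum to 229, so (4,3) = 83.

83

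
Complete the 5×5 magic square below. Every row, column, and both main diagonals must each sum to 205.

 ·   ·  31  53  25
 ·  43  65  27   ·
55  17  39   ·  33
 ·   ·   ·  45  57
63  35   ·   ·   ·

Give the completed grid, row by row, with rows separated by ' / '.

Row 3 needs 205; the known cells sum to 144, so (3,4) = 61.
The remaining cell in column 4 is (5,4) = 205 − 186 = 19.
The remaining cell in anti-diagonal is (4,2) = 205 − 154 = 51.
The remaining cell in column 2 is (1,2) = 205 − 146 = 59.
The remaining cell in row 1 is (1,1) = 205 − 168 = 37.
The remaining cell in main diagonal is (5,5) = 205 − 164 = 41.
From row 5, 205 − (63 + 35 + 19 + 41) gives (5,3) = 47.
Column 3: 31 + 65 + 39 + 47 + ? = 205, so (4,3) = 23.
The remaining cell in column 5 is (2,5) = 205 − 156 = 49.
From row 2, 205 − (43 + 65 + 27 + 49) gives (2,1) = 21.
Row 4 needs 205; the known cells sum to 176, so (4,1) = 29.

37 59 31 53 25 / 21 43 65 27 49 / 55 17 39 61 33 / 29 51 23 45 57 / 63 35 47 19 41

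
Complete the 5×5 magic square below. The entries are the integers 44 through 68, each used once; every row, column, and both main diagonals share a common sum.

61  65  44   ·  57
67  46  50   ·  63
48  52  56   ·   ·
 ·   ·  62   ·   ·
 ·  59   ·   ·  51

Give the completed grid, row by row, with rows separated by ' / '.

The entries are 44 through 68, which sum to 1400, so each line sums to 1400/5 = 280.
From row 1, 280 − (61 + 65 + 44 + 57) gives (1,4) = 53.
From row 2, 280 − (67 + 46 + 50 + 63) gives (2,4) = 54.
Column 2 needs 280; the known cells sum to 222, so (4,2) = 58.
Column 3 needs 280; the known cells sum to 212, so (5,3) = 68.
Using main diagonal: 61 + 46 + 56 + 51 + ? → (4,4) = 280 − 214 = 66.
The remaining cell in anti-diagonal is (5,1) = 280 − 225 = 55.
Row 5 must total 280; the given cells sum to 233, so (5,4) = 47.
Column 1 must total 280; the given cells sum to 231, so (4,1) = 49.
Using column 4: 53 + 54 + 66 + 47 + ? → (3,4) = 280 − 220 = 60.
Row 3 needs 280; the known cells sum to 216, so (3,5) = 64.
Row 4: 49 + 58 + 62 + 66 + ? = 280, so (4,5) = 45.

61 65 44 53 57 / 67 46 50 54 63 / 48 52 56 60 64 / 49 58 62 66 45 / 55 59 68 47 51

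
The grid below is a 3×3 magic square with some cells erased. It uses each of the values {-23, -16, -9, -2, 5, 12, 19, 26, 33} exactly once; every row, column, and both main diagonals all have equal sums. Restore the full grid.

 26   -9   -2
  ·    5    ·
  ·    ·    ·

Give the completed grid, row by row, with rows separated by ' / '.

26 -9 -2 / -23 5 33 / 12 19 -16

The 9 entries sum to 45, so each line sums to 45/3 = 15.
From column 2, 15 − (-9 + 5) gives (3,2) = 19.
Main diagonal: 26 + 5 + ? = 15, so (3,3) = -16.
Anti-diagonal must total 15; the given cells sum to 3, so (3,1) = 12.
Column 1: 26 + 12 + ? = 15, so (2,1) = -23.
The remaining cell in column 3 is (2,3) = 15 − (-18) = 33.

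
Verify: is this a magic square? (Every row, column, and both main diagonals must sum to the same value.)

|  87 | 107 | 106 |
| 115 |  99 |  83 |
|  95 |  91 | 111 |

Row 1: 87 + 107 + 106 = 300.
Row 2: 115 + 99 + 83 = 297.
Row 3: 95 + 91 + 111 = 297.
Column 1: 87 + 115 + 95 = 297.
Column 2: 107 + 99 + 91 = 297.
Column 3: 106 + 83 + 111 = 300.
Main diagonal: 87 + 99 + 111 = 297.
Anti-diagonal: 106 + 99 + 95 = 300.

No — main diagonal sums to 297 but column 3 sums to 300.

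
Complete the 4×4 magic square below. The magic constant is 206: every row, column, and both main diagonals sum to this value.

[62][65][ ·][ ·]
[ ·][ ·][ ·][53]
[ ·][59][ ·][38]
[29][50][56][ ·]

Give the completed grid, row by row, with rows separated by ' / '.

62 65 35 44 / 47 32 74 53 / 68 59 41 38 / 29 50 56 71

Row 4 needs 206; the known cells sum to 135, so (4,4) = 71.
The remaining cell in column 2 is (2,2) = 206 − 174 = 32.
Column 4: 53 + 38 + 71 + ? = 206, so (1,4) = 44.
The remaining cell in main diagonal is (3,3) = 206 − 165 = 41.
Anti-diagonal needs 206; the known cells sum to 132, so (2,3) = 74.
Row 1 needs 206; the known cells sum to 171, so (1,3) = 35.
Row 2: 32 + 74 + 53 + ? = 206, so (2,1) = 47.
Row 3 needs 206; the known cells sum to 138, so (3,1) = 68.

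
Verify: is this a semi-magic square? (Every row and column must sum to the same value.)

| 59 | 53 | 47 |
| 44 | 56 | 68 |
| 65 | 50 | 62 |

Row 1: 59 + 53 + 47 = 159.
Row 2: 44 + 56 + 68 = 168.
Row 3: 65 + 50 + 62 = 177.
Column 1: 59 + 44 + 65 = 168.
Column 2: 53 + 56 + 50 = 159.
Column 3: 47 + 68 + 62 = 177.

No — column 3 sums to 177 but column 2 sums to 159.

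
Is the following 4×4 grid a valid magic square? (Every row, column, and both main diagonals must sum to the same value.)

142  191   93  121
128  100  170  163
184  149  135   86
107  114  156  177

No — column 4 sums to 547 but column 2 sums to 554.

Row 1: 142 + 191 + 93 + 121 = 547.
Row 2: 128 + 100 + 170 + 163 = 561.
Row 3: 184 + 149 + 135 + 86 = 554.
Row 4: 107 + 114 + 156 + 177 = 554.
Column 1: 142 + 128 + 184 + 107 = 561.
Column 2: 191 + 100 + 149 + 114 = 554.
Column 3: 93 + 170 + 135 + 156 = 554.
Column 4: 121 + 163 + 86 + 177 = 547.
Main diagonal: 142 + 100 + 135 + 177 = 554.
Anti-diagonal: 121 + 170 + 149 + 107 = 547.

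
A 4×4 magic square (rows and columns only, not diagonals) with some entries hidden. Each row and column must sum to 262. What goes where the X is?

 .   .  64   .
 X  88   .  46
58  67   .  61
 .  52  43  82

49

Using row 3: 58 + 67 + 61 + ? → (3,3) = 262 − 186 = 76.
Using row 4: 52 + 43 + 82 + ? → (4,1) = 262 − 177 = 85.
Column 2 needs 262; the known cells sum to 207, so (1,2) = 55.
Column 3 needs 262; the known cells sum to 183, so (2,3) = 79.
From column 4, 262 − (46 + 61 + 82) gives (1,4) = 73.
The remaining cell in row 1 is (1,1) = 262 − 192 = 70.
Using row 2: 88 + 79 + 46 + ? → (2,1) = 262 − 213 = 49.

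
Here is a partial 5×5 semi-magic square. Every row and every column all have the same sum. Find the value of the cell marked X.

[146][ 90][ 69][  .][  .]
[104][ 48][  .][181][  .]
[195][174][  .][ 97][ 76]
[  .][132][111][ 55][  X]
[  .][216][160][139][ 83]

209

Column 2 is complete and sums to 660; that is the magic constant.
Using row 3: 195 + 174 + 97 + 76 + ? → (3,3) = 660 − 542 = 118.
Using row 5: 216 + 160 + 139 + 83 + ? → (5,1) = 660 − 598 = 62.
The remaining cell in column 1 is (4,1) = 660 − 507 = 153.
The remaining cell in column 3 is (2,3) = 660 − 458 = 202.
Column 4 must total 660; the given cells sum to 472, so (1,4) = 188.
Using row 1: 146 + 90 + 69 + 188 + ? → (1,5) = 660 − 493 = 167.
From row 2, 660 − (104 + 48 + 202 + 181) gives (2,5) = 125.
The remaining cell in row 4 is (4,5) = 660 − 451 = 209.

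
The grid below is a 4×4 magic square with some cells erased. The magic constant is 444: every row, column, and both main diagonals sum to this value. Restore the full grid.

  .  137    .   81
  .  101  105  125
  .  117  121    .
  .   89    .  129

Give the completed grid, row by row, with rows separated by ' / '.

93 137 133 81 / 113 101 105 125 / 97 117 121 109 / 141 89 85 129

Row 2 must total 444; the given cells sum to 331, so (2,1) = 113.
Column 4 needs 444; the known cells sum to 335, so (3,4) = 109.
Using main diagonal: 101 + 121 + 129 + ? → (1,1) = 444 − 351 = 93.
Anti-diagonal must total 444; the given cells sum to 303, so (4,1) = 141.
From row 1, 444 − (93 + 137 + 81) gives (1,3) = 133.
Row 3 must total 444; the given cells sum to 347, so (3,1) = 97.
Row 4 must total 444; the given cells sum to 359, so (4,3) = 85.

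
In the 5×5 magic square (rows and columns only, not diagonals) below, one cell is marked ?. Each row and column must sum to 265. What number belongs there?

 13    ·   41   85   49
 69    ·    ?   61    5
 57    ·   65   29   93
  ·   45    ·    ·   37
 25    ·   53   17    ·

Row 1 needs 265; the known cells sum to 188, so (1,2) = 77.
Row 3: 57 + 65 + 29 + 93 + ? = 265, so (3,2) = 21.
From column 1, 265 − (13 + 69 + 57 + 25) gives (4,1) = 101.
Using column 4: 85 + 61 + 29 + 17 + ? → (4,4) = 265 − 192 = 73.
The remaining cell in column 5 is (5,5) = 265 − 184 = 81.
The remaining cell in row 4 is (4,3) = 265 − 256 = 9.
The remaining cell in row 5 is (5,2) = 265 − 176 = 89.
The remaining cell in column 2 is (2,2) = 265 − 232 = 33.
Column 3 needs 265; the known cells sum to 168, so (2,3) = 97.

97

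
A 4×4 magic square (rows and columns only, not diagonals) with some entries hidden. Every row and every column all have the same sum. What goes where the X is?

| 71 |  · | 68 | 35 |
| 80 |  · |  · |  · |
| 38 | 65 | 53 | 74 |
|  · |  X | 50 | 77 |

Row 3 is complete and sums to 230; that is the magic constant.
Row 1 must total 230; the given cells sum to 174, so (1,2) = 56.
From column 1, 230 − (71 + 80 + 38) gives (4,1) = 41.
Column 3 must total 230; the given cells sum to 171, so (2,3) = 59.
Column 4 needs 230; the known cells sum to 186, so (2,4) = 44.
Using row 2: 80 + 59 + 44 + ? → (2,2) = 230 − 183 = 47.
The remaining cell in row 4 is (4,2) = 230 − 168 = 62.

62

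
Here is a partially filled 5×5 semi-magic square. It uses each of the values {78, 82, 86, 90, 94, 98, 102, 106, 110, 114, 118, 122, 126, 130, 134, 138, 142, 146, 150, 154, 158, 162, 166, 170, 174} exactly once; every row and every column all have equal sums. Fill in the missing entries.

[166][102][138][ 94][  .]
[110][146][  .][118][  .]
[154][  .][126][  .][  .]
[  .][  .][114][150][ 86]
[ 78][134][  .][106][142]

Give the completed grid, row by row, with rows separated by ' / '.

The 25 entries sum to 3150, so each line sums to 3150/5 = 630.
From row 1, 630 − (166 + 102 + 138 + 94) gives (1,5) = 130.
Row 5: 78 + 134 + 106 + 142 + ? = 630, so (5,3) = 170.
Using column 1: 166 + 110 + 154 + 78 + ? → (4,1) = 630 − 508 = 122.
Using column 3: 138 + 126 + 114 + 170 + ? → (2,3) = 630 − 548 = 82.
Column 4 must total 630; the given cells sum to 468, so (3,4) = 162.
The remaining cell in row 2 is (2,5) = 630 − 456 = 174.
The remaining cell in row 4 is (4,2) = 630 − 472 = 158.
The remaining cell in column 2 is (3,2) = 630 − 540 = 90.
Column 5: 130 + 174 + 86 + 142 + ? = 630, so (3,5) = 98.

166 102 138 94 130 / 110 146 82 118 174 / 154 90 126 162 98 / 122 158 114 150 86 / 78 134 170 106 142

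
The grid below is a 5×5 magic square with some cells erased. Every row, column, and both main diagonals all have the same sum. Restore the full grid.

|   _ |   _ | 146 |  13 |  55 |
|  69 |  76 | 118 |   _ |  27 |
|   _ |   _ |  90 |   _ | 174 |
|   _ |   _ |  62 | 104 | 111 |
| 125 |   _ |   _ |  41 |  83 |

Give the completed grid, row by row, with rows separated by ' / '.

97 139 146 13 55 / 69 76 118 160 27 / 6 48 90 132 174 / 153 20 62 104 111 / 125 167 34 41 83

Column 5 is already complete: 55 + 27 + 174 + 111 + 83 = 450, so that is the magic constant.
The remaining cell in row 2 is (2,4) = 450 − 290 = 160.
Using column 3: 146 + 118 + 90 + 62 + ? → (5,3) = 450 − 416 = 34.
The remaining cell in column 4 is (3,4) = 450 − 318 = 132.
Main diagonal must total 450; the given cells sum to 353, so (1,1) = 97.
Anti-diagonal must total 450; the given cells sum to 430, so (4,2) = 20.
Row 1: 97 + 146 + 13 + 55 + ? = 450, so (1,2) = 139.
Row 4: 20 + 62 + 104 + 111 + ? = 450, so (4,1) = 153.
Row 5: 125 + 34 + 41 + 83 + ? = 450, so (5,2) = 167.
From column 1, 450 − (97 + 69 + 153 + 125) gives (3,1) = 6.
From column 2, 450 − (139 + 76 + 20 + 167) gives (3,2) = 48.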